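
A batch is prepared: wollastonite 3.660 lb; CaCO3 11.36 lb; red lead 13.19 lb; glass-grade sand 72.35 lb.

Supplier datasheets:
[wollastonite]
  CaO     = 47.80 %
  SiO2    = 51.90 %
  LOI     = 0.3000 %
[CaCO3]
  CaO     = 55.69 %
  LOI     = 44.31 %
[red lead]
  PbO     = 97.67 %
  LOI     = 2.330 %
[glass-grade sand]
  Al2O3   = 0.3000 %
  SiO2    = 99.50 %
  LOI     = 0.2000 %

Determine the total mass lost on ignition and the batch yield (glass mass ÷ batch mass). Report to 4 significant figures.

All arithmetic holds exact precision at each step — mid-chain values are displayed (rounded to 4 significant figures) within the worked lines; each reported number is rounded just once; derived quantities, including yield, glass mass, the totals, LOI, the four compositions, are rebuilt from the weighed amounts per 95.06 lb of glass in full precision, as quoted within question or answer.
Ignition loss by material:
  wollastonite: 3.660 × 0.003000 = 0.01098 lb
  CaCO3: 11.36 × 0.4431 = 5.034 lb
  red lead: 13.19 × 0.02330 = 0.3073 lb
  glass-grade sand: 72.35 × 0.002000 = 0.1447 lb
Total LOI = 5.497 lb
Glass = batch − LOI = 100.6 − 5.497 = 95.06 lb

LOI loss = 5.497 lb; glass = 95.06 lb; yield = 94.53%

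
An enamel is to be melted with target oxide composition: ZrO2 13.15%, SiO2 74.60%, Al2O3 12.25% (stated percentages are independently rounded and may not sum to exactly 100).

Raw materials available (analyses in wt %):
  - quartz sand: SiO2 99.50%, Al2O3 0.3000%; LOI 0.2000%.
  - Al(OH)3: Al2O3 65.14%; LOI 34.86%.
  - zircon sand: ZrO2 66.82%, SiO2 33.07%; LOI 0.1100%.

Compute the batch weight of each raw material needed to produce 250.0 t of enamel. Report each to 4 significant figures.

All internal work keeps full float precision in every operation — in-progress results are printed, with 4-significant-digit rounding, when written out — each reported number is rounded just once; all derived quantities (totals, the three compositions, glass mass, yield, LOI) are rebuilt using the weight values per 250.0 t of glass in full precision exactly as shown in the problem or the answer.
Target oxide masses per 250.0 t enamel:
  ZrO2: 13.15% × 250.0 = 32.88 t
  SiO2: 74.60% × 250.0 = 186.5 t
  Al2O3: 12.25% × 250.0 = 30.62 t
Per-oxide balance check applying the batch weights above, on the stated basis (sum by sum, the targets are met net of answer rounding effects):
  ZrO2: 49.20·0.6682 = 32.88 t (target 32.88 t)
  SiO2: 171.1·0.9950 + 49.20·0.3307 = 186.5 t (target 186.5 t)
  Al2O3: 171.1·0.003000 + 46.23·0.6514 = 30.63 t (target 30.62 t)
Auditing the glass mass value: the batch minus its LOI: 250.0 t (the targets, summed, come to 250.0 t; stated basis 250.0 t — deltas are rounding alone).
Adding the batch up: Σ batch = 266.5 t; the LOI term Σ batch·LOI equals 16.51 t; as yield: glass ÷ batch → 93.80%.

Batch per 250.0 t enamel:
  quartz sand: 171.1 t
  Al(OH)3: 46.23 t
  zircon sand: 49.20 t
Total batch = 266.5 t; LOI loss = 16.51 t; yield = 93.80%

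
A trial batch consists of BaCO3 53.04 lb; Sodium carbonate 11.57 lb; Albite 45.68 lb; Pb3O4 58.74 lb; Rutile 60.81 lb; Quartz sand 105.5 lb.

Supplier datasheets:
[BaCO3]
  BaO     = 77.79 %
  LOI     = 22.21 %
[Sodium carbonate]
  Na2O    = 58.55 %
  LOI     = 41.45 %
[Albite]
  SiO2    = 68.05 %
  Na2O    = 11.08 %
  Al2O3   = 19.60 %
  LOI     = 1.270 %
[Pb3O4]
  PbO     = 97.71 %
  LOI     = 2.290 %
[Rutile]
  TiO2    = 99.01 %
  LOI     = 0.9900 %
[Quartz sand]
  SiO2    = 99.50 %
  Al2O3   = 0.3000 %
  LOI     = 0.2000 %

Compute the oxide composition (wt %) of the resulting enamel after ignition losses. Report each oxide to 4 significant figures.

In-progress results are printed (rounded to four significant figures) on the page; each numeric step holds full float precision from first step to last — exactly one rounding lands on each reported figure. Derived quantities, which include glass mass, the six compositions, LOI, totals, yield, are carried in full float precision, as quoted within the problem or answer text, using the weight values on 316.0 lb of glass.
Per-oxide mass from batch:
  PbO: 58.74·0.9771 = 57.39 lb
  SiO2: 45.68·0.6805 + 105.5·0.9950 = 136.1 lb
  Na2O: 11.57·0.5855 + 45.68·0.1108 = 11.84 lb
  TiO2: 60.81·0.9901 = 60.21 lb
  BaO: 53.04·0.7779 = 41.26 lb
  Al2O3: 45.68·0.1960 + 105.5·0.003000 = 9.270 lb
LOI: 53.04·0.2221 + 11.57·0.4145 + 45.68·0.01270 + 58.74·0.02290 + 60.81·0.009900 + 105.5·0.002000 = 19.31 lb
Glass = total batch minus LOI = 335.3 − 19.31 = 316.0 lb (consistent with Σ oxide mass)
wt % = 100 × oxide mass / glass mass

Glass mass = 316.0 lb (batch 335.3 − LOI 19.31).
Composition: PbO 18.16%, SiO2 43.05%, Na2O 3.745%, TiO2 19.05%, BaO 13.06%, Al2O3 2.933%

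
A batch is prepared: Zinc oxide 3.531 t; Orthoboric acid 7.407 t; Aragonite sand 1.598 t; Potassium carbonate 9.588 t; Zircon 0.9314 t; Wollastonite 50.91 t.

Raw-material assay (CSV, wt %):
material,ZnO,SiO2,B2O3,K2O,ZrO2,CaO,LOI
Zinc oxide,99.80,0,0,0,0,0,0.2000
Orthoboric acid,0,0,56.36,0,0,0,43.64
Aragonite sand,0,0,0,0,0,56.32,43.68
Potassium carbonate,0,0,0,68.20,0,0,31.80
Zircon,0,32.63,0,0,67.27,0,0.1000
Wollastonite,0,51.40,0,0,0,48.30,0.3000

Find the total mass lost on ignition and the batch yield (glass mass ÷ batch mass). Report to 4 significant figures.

LOI loss = 7.140 t; glass = 66.83 t; yield = 90.35%

Intermediates are displayed, with 4-significant-figure rounding, at each printed step. The whole derivation keeps full precision through the solve; a single rounding completes each reported number — all derived quantities are computed using the weight values for 66.83 t of glass at full precision (six oxide percentages, the yield, LOI, totals, net glass mass) exactly as printed in question or answer.
Per-material ignition loss:
  Zinc oxide: 3.531 × 0.002000 = 0.007062 t
  Orthoboric acid: 7.407 × 0.4364 = 3.232 t
  Aragonite sand: 1.598 × 0.4368 = 0.6980 t
  Potassium carbonate: 9.588 × 0.3180 = 3.049 t
  Zircon: 0.9314 × 0.001000 = 9.314e-04 t
  Wollastonite: 50.91 × 0.003000 = 0.1527 t
Total LOI = 7.140 t
Glass = batch − LOI = 73.97 − 7.140 = 66.83 t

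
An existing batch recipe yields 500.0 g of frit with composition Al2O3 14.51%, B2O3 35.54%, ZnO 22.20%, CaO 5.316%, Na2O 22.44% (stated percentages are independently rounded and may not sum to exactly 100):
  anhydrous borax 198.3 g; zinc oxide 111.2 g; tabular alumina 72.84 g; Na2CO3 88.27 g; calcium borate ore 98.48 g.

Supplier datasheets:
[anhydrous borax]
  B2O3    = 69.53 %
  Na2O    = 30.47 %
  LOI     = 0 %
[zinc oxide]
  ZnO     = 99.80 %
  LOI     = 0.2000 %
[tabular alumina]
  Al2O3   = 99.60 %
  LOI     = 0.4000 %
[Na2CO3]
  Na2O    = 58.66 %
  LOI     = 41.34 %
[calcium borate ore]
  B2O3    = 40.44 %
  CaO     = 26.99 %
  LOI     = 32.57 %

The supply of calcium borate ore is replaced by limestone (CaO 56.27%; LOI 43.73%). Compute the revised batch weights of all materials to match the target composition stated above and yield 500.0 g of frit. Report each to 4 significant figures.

Values along the way appear (rounded to four significant figures) on the page. The working math holds exact precision from first step to last. Each reported number sees exactly one rounding; the derived quantities are recomputed starting from the weights at 500.0 g of glass in full float precision (totals, net glass mass, the yield, the five compositions, LOI) as quoted within the problem or the answer.
Oxide mass targets, per 500.0 g frit:
  Al2O3: 14.51% × 500.0 = 72.55 g
  B2O3: 35.54% × 500.0 = 177.7 g
  ZnO: 22.20% × 500.0 = 111.0 g
  CaO: 5.316% × 500.0 = 26.58 g
  Na2O: 22.44% × 500.0 = 112.2 g
A balance pass over the oxides, from the weights as reported, on the stated basis (oxide sums agree with the targets inside rounding margins):
  Al2O3: 72.84·0.9960 = 72.55 g (target 72.55 g)
  B2O3: 255.6·0.6953 = 177.7 g (target 177.7 g)
  ZnO: 111.2·0.9980 = 111.0 g (target 111.0 g)
  CaO: 47.24·0.5627 = 26.58 g (target 26.58 g)
  Na2O: 255.6·0.3047 + 58.52·0.5866 = 112.2 g (target 112.2 g)
Consistency of the glass mass: total charge less LOI = 500.0 g (the Σ of target masses is 500.0 g; stated basis 500.0 g — gaps are rounding artifacts).
Total batch = Σ batch = 545.4 g; the LOI term Σ batch·LOI equals 45.36 g; yield, glass over the total, = 91.68%.

Revised batch per 500.0 g frit:
  anhydrous borax: 255.6 g
  zinc oxide: 111.2 g
  tabular alumina: 72.84 g
  Na2CO3: 58.52 g
  limestone: 47.24 g
Total batch = 545.4 g; LOI loss = 45.36 g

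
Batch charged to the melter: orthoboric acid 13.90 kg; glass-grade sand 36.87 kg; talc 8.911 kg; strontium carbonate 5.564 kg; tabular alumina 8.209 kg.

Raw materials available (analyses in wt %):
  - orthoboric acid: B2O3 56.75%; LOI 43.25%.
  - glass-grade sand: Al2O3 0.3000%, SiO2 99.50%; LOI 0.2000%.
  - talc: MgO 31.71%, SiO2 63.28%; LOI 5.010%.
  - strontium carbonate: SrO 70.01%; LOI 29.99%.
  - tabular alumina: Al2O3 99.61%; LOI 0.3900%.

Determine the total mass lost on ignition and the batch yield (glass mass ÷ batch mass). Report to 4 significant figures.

Each numeric step carries full float precision end to end. Mid-chain values are shown, rounded to four significant digits, when written out; every reported result is rounded exactly once; derived quantities, including the five compositions, glass mass, totals, LOI, the yield, are re-derived from the weighed amounts for 65.22 kg of glass at full precision, as set out in the question or the answer.
Ignition loss by material:
  orthoboric acid: 13.90 × 0.4325 = 6.012 kg
  glass-grade sand: 36.87 × 0.002000 = 0.07374 kg
  talc: 8.911 × 0.05010 = 0.4464 kg
  strontium carbonate: 5.564 × 0.2999 = 1.669 kg
  tabular alumina: 8.209 × 0.003900 = 0.03202 kg
Total LOI = 8.233 kg
Glass = batch − LOI = 73.45 − 8.233 = 65.22 kg

LOI loss = 8.233 kg; glass = 65.22 kg; yield = 88.79%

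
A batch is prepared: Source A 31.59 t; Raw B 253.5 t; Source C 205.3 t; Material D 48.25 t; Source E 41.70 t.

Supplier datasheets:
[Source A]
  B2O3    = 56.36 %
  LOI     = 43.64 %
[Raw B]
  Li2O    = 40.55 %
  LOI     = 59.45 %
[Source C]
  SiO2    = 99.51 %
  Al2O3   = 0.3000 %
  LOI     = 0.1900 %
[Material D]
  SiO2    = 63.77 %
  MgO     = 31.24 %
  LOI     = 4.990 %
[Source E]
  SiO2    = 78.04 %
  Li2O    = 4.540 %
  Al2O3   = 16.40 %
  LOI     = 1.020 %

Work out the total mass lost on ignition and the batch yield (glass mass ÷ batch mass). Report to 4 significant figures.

LOI loss = 167.7 t; glass = 412.6 t; yield = 71.10%

Full precision is carried end to end. Values along the way are rounded off to 4 significant digits when quoted; a single rounding produces each reported result — derived quantities are re-derived starting from the weights on 412.6 t of glass in full precision (LOI, the yield, the five compositions, the totals, glass mass), exactly as shown in the problem or the answer.
Per-material ignition loss:
  Source A: 31.59 × 0.4364 = 13.79 t
  Raw B: 253.5 × 0.5945 = 150.7 t
  Source C: 205.3 × 0.001900 = 0.3901 t
  Material D: 48.25 × 0.04990 = 2.408 t
  Source E: 41.70 × 0.01020 = 0.4253 t
Total LOI = 167.7 t
Glass = batch − LOI = 580.3 − 167.7 = 412.6 t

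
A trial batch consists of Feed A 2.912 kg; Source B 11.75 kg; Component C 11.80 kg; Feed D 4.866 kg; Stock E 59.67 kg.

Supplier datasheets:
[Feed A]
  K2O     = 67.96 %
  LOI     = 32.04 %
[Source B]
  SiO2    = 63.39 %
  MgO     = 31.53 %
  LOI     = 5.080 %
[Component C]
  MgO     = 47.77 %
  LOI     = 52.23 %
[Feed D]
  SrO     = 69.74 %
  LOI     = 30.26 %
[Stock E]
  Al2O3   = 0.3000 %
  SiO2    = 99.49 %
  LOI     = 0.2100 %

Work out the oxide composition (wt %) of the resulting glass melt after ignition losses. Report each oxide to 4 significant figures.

Mid-chain values are displayed (rounded to 4 significant digits) in the working. All internal work carries full float precision from first step to last — every reported result is rounded just once — all derived quantities are rebuilt from the weighed amounts for 81.71 kg of glass at full float precision (glass mass, yield, LOI, totals, the five compositions), exactly as shown in either problem or answer.
Oxide-by-oxide delivered mass:
  SrO: 4.866·0.6974 = 3.394 kg
  Al2O3: 59.67·0.003000 = 0.1790 kg
  K2O: 2.912·0.6796 = 1.979 kg
  SiO2: 11.75·0.6339 + 59.67·0.9949 = 66.81 kg
  MgO: 11.75·0.3153 + 11.80·0.4777 = 9.342 kg
LOI: 2.912·0.3204 + 11.75·0.05080 + 11.80·0.5223 + 4.866·0.3026 + 59.67·0.002100 = 9.291 kg
Resulting glass, batch − LOI: 91.00 − 9.291 = 81.71 kg (= Σ oxide masses)
each wt % is 100 × oxide ÷ glass

Glass mass = 81.71 kg (batch 91.00 − LOI 9.291).
Composition: SrO 4.153%, Al2O3 0.2191%, K2O 2.422%, SiO2 81.77%, MgO 11.43%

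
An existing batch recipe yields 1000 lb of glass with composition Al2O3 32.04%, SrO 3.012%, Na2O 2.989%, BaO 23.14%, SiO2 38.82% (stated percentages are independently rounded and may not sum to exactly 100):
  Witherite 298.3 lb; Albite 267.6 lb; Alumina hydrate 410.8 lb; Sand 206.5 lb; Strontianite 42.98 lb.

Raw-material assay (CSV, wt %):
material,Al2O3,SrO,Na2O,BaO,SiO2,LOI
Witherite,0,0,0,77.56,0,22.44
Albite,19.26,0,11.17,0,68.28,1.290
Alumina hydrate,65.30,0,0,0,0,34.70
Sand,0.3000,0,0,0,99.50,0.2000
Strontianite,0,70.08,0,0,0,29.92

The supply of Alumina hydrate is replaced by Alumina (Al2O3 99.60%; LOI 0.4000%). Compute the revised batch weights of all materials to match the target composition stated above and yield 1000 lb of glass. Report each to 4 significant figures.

The intermediate values are printed rounded off to 4 significant digits in the printout; each numeric step maintains full precision all the way through; every reported result includes exactly one rounding — all derived quantities, including net glass mass, the totals, yield, ignition loss, the five compositions, are computed using the weight values on 1000 lb of glass at full float precision exactly as printed in either problem or answer.
Target oxide masses per 1000 lb glass:
  Al2O3: 32.04% × 1000 = 320.4 lb
  SrO: 3.012% × 1000 = 30.12 lb
  Na2O: 2.989% × 1000 = 29.89 lb
  BaO: 23.14% × 1000 = 231.4 lb
  SiO2: 38.82% × 1000 = 388.2 lb
Sums-versus-targets review applying the batch weights above, under the basis named above (sums match the target masses up to rounding of the answer):
  Al2O3: 267.6·0.1926 + 269.3·0.9960 + 206.5·0.003000 = 320.4 lb (target 320.4 lb)
  SrO: 42.98·0.7008 = 30.12 lb (target 30.12 lb)
  Na2O: 267.6·0.1117 = 29.89 lb (target 29.89 lb)
  BaO: 298.3·0.7756 = 231.4 lb (target 231.4 lb)
  SiO2: 267.6·0.6828 + 206.5·0.9950 = 388.2 lb (target 388.2 lb)
Glass mass check: total batch − LOI = 999.9 lb (summing oxide targets gives 1000 lb; the stated basis being 1000 lb — rounding explains the deltas).
Whole-batch sum: Σ batch = 1085 lb; loss to ignition Σ batch·LOI = 84.74 lb; as yield: glass ÷ batch → 92.19%.

Revised batch per 1000 lb glass:
  Witherite: 298.3 lb
  Albite: 267.6 lb
  Alumina: 269.3 lb
  Sand: 206.5 lb
  Strontianite: 42.98 lb
Total batch = 1085 lb; LOI loss = 84.74 lb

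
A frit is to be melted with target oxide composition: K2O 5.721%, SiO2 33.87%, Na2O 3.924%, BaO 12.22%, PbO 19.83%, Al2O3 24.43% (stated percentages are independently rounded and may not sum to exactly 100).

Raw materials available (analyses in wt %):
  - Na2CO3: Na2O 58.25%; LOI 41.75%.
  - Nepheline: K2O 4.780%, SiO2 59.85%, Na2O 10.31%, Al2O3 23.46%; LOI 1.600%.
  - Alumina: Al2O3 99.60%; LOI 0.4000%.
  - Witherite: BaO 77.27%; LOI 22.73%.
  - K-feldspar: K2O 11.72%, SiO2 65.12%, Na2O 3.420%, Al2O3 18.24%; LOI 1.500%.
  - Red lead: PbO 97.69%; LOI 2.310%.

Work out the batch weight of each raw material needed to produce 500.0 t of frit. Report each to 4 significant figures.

Batch per 500.0 t frit:
  Na2CO3: 14.57 t
  Nepheline: 31.27 t
  Alumina: 72.91 t
  Witherite: 79.07 t
  K-feldspar: 231.3 t
  Red lead: 101.5 t
Total batch = 530.6 t; LOI loss = 30.66 t; yield = 94.22%

Mid-chain values are shown with 4-significant-digit rounding in the printout — each numeric step keeps full float precision from first step to last. Every reported result takes exactly one rounding — the derived quantities are re-derived in full float precision (the totals, the six compositions, yield, glass mass, ignition loss) from the weighed amounts at 500.0 t of glass precisely as stated by question or answer.
The oxide mass targets at 500.0 t frit:
  K2O: 5.721% × 500.0 = 28.60 t
  SiO2: 33.87% × 500.0 = 169.4 t
  Na2O: 3.924% × 500.0 = 19.62 t
  BaO: 12.22% × 500.0 = 61.10 t
  PbO: 19.83% × 500.0 = 99.15 t
  Al2O3: 24.43% × 500.0 = 122.2 t
Oxide-by-oxide audit given the weights on record, at the basis given (sums match the target masses net of answer rounding effects):
  K2O: 31.27·0.04780 + 231.3·0.1172 = 28.60 t (target 28.60 t)
  SiO2: 31.27·0.5985 + 231.3·0.6512 = 169.3 t (target 169.4 t)
  Na2O: 14.57·0.5825 + 31.27·0.1031 + 231.3·0.03420 = 19.62 t (target 19.62 t)
  BaO: 79.07·0.7727 = 61.10 t (target 61.10 t)
  PbO: 101.5·0.9769 = 99.16 t (target 99.15 t)
  Al2O3: 31.27·0.2346 + 72.91·0.9960 + 231.3·0.1824 = 122.1 t (target 122.2 t)
Auditing the glass mass value: batch total minus LOI = 500.0 t (targets for the oxides total 500.0 t; against the stated basis, 500.0 t — a pure rounding effect).
Adding the batch up: Σ batch = 530.6 t; LOI removed, Σ of batch·LOI: 30.66 t; the yield ratio, glass ÷ batch: 94.22%.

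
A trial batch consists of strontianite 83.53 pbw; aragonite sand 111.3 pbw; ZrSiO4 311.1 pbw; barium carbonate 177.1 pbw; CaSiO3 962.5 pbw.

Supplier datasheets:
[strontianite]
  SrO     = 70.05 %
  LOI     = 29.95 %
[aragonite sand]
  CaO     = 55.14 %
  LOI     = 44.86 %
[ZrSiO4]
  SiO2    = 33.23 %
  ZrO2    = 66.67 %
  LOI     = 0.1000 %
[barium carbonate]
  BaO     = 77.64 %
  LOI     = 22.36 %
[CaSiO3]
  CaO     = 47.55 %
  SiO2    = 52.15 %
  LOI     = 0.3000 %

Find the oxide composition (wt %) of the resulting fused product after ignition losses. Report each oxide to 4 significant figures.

Glass mass = 1528 pbw (batch 1646 − LOI 117.7).
Composition: CaO 33.97%, SiO2 39.62%, BaO 9.000%, SrO 3.830%, ZrO2 13.58%

All arithmetic holds full precision through the solve — working values are printed (rounded to 4 significant figures) in the working — each reported figure is rounded a single time. All derived quantities are recomputed from the weighed amounts per 1528 pbw of glass at exact precision (five oxide percentages, LOI, net glass mass, yield, the totals), exactly as shown in the question or the answer.
Delivered oxide masses:
  CaO: 111.3·0.5514 + 962.5·0.4755 = 519.0 pbw
  SiO2: 311.1·0.3323 + 962.5·0.5215 = 605.3 pbw
  BaO: 177.1·0.7764 = 137.5 pbw
  SrO: 83.53·0.7005 = 58.51 pbw
  ZrO2: 311.1·0.6667 = 207.4 pbw
LOI: 83.53·0.2995 + 111.3·0.4486 + 311.1·0.001000 + 177.1·0.2236 + 962.5·0.003000 = 117.7 pbw
The glass mass, total less LOI, = 1646 − 117.7 = 1528 pbw (= Σ oxide masses)
percent share: oxide ÷ glass, ×100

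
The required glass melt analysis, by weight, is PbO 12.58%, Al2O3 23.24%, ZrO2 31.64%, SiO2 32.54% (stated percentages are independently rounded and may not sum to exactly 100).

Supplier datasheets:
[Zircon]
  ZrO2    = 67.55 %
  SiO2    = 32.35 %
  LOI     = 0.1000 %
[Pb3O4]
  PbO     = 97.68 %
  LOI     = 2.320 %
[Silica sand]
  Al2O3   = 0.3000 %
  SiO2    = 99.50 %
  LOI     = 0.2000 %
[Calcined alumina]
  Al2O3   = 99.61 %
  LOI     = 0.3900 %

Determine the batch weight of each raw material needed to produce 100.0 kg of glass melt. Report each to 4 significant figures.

Rounding to 4 significant digits extends to each working value as displayed — full float precision is maintained through the solve — every reported figure carries a single rounding; the derived quantities (LOI, net glass mass, the four compositions, totals, yield) are computed starting from the weights for 100.0 kg of glass in full float precision, exactly as shown in question or answer.
Per-oxide target masses for 100.0 kg glass melt:
  PbO: 12.58% × 100.0 = 12.58 kg
  Al2O3: 23.24% × 100.0 = 23.24 kg
  ZrO2: 31.64% × 100.0 = 31.64 kg
  SiO2: 32.54% × 100.0 = 32.54 kg
A balance pass over the oxides, per the reported batch figures, for the quoted basis mass (summed amounts equal target values net of answer rounding effects):
  PbO: 12.88·0.9768 = 12.58 kg (target 12.58 kg)
  Al2O3: 17.47·0.003000 + 23.28·0.9961 = 23.24 kg (target 23.24 kg)
  ZrO2: 46.84·0.6755 = 31.64 kg (target 31.64 kg)
  SiO2: 46.84·0.3235 + 17.47·0.9950 = 32.54 kg (target 32.54 kg)
Glass-mass sanity pass: the batch minus its LOI: 100.0 kg (oxide target masses add up to 100.0 kg; with the basis standing at 100.0 kg — differing by rounding only).
Total batch = Σ batch = 100.5 kg; ignition loss, Σ(batch × LOI) = 0.4714 kg; yield, glass over the total, = 99.53%.

Batch per 100.0 kg glass melt:
  Zircon: 46.84 kg
  Pb3O4: 12.88 kg
  Silica sand: 17.47 kg
  Calcined alumina: 23.28 kg
Total batch = 100.5 kg; LOI loss = 0.4714 kg; yield = 99.53%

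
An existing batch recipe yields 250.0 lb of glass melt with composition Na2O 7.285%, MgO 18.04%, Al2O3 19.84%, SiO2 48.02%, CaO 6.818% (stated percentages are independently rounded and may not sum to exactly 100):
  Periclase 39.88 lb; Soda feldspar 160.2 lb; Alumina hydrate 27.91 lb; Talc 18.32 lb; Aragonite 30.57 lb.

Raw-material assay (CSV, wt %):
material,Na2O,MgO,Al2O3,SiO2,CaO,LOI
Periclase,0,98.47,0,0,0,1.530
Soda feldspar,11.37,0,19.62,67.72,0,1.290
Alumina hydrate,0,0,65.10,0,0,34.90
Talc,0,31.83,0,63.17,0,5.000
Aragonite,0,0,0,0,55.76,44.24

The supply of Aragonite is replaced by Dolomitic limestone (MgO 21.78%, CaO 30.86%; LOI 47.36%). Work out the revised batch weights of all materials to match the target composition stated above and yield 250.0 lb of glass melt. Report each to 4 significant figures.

In-progress results are printed (rounded to 4 significant figures) alongside each step; all arithmetic keeps full precision through every step. Exactly one rounding lands on each reported value — derived quantities are rebuilt starting from the weights per 250.0 lb of glass in full precision (the yield, totals, LOI, the five compositions, glass mass), precisely as stated by either problem or answer.
Per-oxide target masses for 250.0 lb glass melt:
  Na2O: 7.285% × 250.0 = 18.21 lb
  MgO: 18.04% × 250.0 = 45.10 lb
  Al2O3: 19.84% × 250.0 = 49.60 lb
  SiO2: 48.02% × 250.0 = 120.0 lb
  CaO: 6.818% × 250.0 = 17.05 lb
Sums-versus-targets review given the weights on record, for the quoted basis mass (summed amounts equal target values given rounding of the digits):
  Na2O: 160.2·0.1137 = 18.21 lb (target 18.21 lb)
  MgO: 27.66·0.9847 + 18.32·0.3183 + 55.23·0.2178 = 45.10 lb (target 45.10 lb)
  Al2O3: 160.2·0.1962 + 27.91·0.6510 = 49.60 lb (target 49.60 lb)
  SiO2: 160.2·0.6772 + 18.32·0.6317 = 120.1 lb (target 120.0 lb)
  CaO: 55.23·0.3086 = 17.04 lb (target 17.05 lb)
Glass-mass bookkeeping: whole batch net of LOI = 250.0 lb (summing oxide targets gives 250.0 lb; stated basis 250.0 lb — differing by rounding only).
Total batch = Σ batch = 289.3 lb; LOI removed, Σ of batch·LOI: 39.30 lb; yield = glass ÷ total batch = 86.42%.

Revised batch per 250.0 lb glass melt:
  Periclase: 27.66 lb
  Soda feldspar: 160.2 lb
  Alumina hydrate: 27.91 lb
  Talc: 18.32 lb
  Dolomitic limestone: 55.23 lb
Total batch = 289.3 lb; LOI loss = 39.30 lb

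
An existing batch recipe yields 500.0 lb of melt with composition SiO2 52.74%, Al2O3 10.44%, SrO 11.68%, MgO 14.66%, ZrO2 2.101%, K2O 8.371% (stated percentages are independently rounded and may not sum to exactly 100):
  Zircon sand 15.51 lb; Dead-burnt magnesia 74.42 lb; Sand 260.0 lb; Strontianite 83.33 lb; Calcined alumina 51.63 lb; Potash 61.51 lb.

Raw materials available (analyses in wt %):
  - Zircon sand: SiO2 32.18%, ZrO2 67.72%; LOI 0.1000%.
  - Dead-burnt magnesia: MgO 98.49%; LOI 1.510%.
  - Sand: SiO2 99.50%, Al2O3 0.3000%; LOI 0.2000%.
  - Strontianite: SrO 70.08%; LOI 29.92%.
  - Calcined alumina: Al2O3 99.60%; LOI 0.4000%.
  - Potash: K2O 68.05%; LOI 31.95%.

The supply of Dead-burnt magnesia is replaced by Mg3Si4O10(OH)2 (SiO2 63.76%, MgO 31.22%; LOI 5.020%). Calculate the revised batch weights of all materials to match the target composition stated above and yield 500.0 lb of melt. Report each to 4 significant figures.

Revised batch per 500.0 lb melt:
  Zircon sand: 15.51 lb
  Mg3Si4O10(OH)2: 234.8 lb
  Sand: 109.6 lb
  Strontianite: 83.33 lb
  Calcined alumina: 52.08 lb
  Potash: 61.51 lb
Total batch = 556.8 lb; LOI loss = 56.81 lb

Intermediates are displayed (rounded to four significant figures) when written out. The working math runs at full float precision at every stage; every reported value sees exactly one rounding — the derived quantities, which include the yield, totals, six oxide percentages, LOI, net glass mass, are rebuilt at full float precision, as they appear in question or answer, from the batch weights per 500.0 lb of glass.
Target masses of each oxide per 500.0 lb melt:
  SiO2: 52.74% × 500.0 = 263.7 lb
  Al2O3: 10.44% × 500.0 = 52.20 lb
  SrO: 11.68% × 500.0 = 58.40 lb
  MgO: 14.66% × 500.0 = 73.30 lb
  ZrO2: 2.101% × 500.0 = 10.50 lb
  K2O: 8.371% × 500.0 = 41.86 lb
Per-oxide balance check per the reported batch figures, at the basis given (oxide sums agree with the targets modulo rounding of the values):
  SiO2: 15.51·0.3218 + 234.8·0.6376 + 109.6·0.9950 = 263.8 lb (target 263.7 lb)
  Al2O3: 109.6·0.003000 + 52.08·0.9960 = 52.20 lb (target 52.20 lb)
  SrO: 83.33·0.7008 = 58.40 lb (target 58.40 lb)
  MgO: 234.8·0.3122 = 73.30 lb (target 73.30 lb)
  ZrO2: 15.51·0.6772 = 10.50 lb (target 10.50 lb)
  K2O: 61.51·0.6805 = 41.86 lb (target 41.86 lb)
Glass-mass bookkeeping: total charge less LOI = 500.0 lb (the Σ of target masses is 500.0 lb; against the stated basis, 500.0 lb — differing by rounding only).
Batch total: Σ batch = 556.8 lb; Σ batch·LOI gives LOI loss = 56.81 lb; the yield ratio, glass ÷ batch: 89.80%.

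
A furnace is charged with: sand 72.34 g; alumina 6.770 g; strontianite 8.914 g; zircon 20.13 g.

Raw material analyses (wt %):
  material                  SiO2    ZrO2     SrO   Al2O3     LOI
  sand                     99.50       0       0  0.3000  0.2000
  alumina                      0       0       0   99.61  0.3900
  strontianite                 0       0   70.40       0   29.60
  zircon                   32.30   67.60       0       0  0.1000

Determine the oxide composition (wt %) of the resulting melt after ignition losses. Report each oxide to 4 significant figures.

Glass mass = 105.3 g (batch 108.2 − LOI 2.830).
Composition: SiO2 74.51%, ZrO2 12.92%, SrO 5.958%, Al2O3 6.609%

Full float precision is maintained through the solve — mid-chain values are printed rounded to four significant digits as written — each reported value includes exactly one rounding. The derived quantities, including four oxide percentages, glass mass, the totals, LOI, yield, are re-derived starting from the weights per 105.3 g of glass at full float precision, as they appear in the problem or answer text.
Oxide masses out of the charge:
  SiO2: 72.34·0.9950 + 20.13·0.3230 = 78.48 g
  ZrO2: 20.13·0.6760 = 13.61 g
  SrO: 8.914·0.7040 = 6.275 g
  Al2O3: 72.34·0.003000 + 6.770·0.9961 = 6.961 g
LOI: 72.34·0.002000 + 6.770·0.003900 + 8.914·0.2960 + 20.13·0.001000 = 2.830 g
batch − LOI leaves glass = 108.2 − 2.830 = 105.3 g (= the summed oxide contributions)
wt % = 100 × oxide mass / glass mass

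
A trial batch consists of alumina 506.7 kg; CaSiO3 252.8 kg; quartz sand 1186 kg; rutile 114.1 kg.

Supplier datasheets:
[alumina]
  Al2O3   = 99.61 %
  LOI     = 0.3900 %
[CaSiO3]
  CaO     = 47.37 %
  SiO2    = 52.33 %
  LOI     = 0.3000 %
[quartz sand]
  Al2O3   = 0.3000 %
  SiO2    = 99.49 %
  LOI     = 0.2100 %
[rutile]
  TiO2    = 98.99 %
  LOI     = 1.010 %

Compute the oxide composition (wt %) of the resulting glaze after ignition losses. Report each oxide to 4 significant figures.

Glass mass = 2053 kg (batch 2060 − LOI 6.378).
Composition: Al2O3 24.76%, TiO2 5.501%, CaO 5.832%, SiO2 63.91%

All internal work carries full precision in all steps; the intermediate values are printed (rounded to four significant figures) within the worked lines. Every reported value is rounded exactly once; all derived quantities are computed from the weighed amounts at 2053 kg of glass at exact precision (net glass mass, four oxide percentages, LOI, the totals, the yield), as set out in the problem or the answer.
Per-oxide mass from batch:
  Al2O3: 506.7·0.9961 + 1186·0.003000 = 508.3 kg
  TiO2: 114.1·0.9899 = 112.9 kg
  CaO: 252.8·0.4737 = 119.8 kg
  SiO2: 252.8·0.5233 + 1186·0.9949 = 1312 kg
LOI: 506.7·0.003900 + 252.8·0.003000 + 1186·0.002100 + 114.1·0.01010 = 6.378 kg
batch − LOI leaves glass = 2060 − 6.378 = 2053 kg (= Σ oxide masses)
percent share: oxide ÷ glass, ×100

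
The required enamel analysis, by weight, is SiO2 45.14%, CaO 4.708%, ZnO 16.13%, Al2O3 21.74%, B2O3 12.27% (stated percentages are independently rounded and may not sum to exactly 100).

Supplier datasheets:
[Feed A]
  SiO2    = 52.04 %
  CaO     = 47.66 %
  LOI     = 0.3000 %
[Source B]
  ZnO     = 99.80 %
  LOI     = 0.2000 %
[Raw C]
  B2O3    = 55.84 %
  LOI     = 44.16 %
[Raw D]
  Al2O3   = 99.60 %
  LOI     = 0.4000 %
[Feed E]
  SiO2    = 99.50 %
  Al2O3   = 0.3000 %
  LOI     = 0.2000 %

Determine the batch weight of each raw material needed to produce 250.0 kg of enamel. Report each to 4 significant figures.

All arithmetic carries full float precision from first step to last; working values appear rounded off to 4 significant digits as written. Each reported result is rounded once only; the derived quantities are carried at exact precision (net glass mass, yield, the totals, the five compositions, LOI) from the batch weights for 250.0 kg of glass, exactly as printed in the question or the answer.
Oxide-by-oxide targets in 250.0 kg enamel:
  SiO2: 45.14% × 250.0 = 112.8 kg
  CaO: 4.708% × 250.0 = 11.77 kg
  ZnO: 16.13% × 250.0 = 40.32 kg
  Al2O3: 21.74% × 250.0 = 54.35 kg
  B2O3: 12.27% × 250.0 = 30.68 kg
Per-oxide balance check with the batch weights as given, for the quoted basis mass (target by target, the sums agree exact up to rounding of places):
  SiO2: 24.70·0.5204 + 100.5·0.9950 = 112.9 kg (target 112.8 kg)
  CaO: 24.70·0.4766 = 11.77 kg (target 11.77 kg)
  ZnO: 40.41·0.9980 = 40.33 kg (target 40.32 kg)
  Al2O3: 54.27·0.9960 + 100.5·0.003000 = 54.35 kg (target 54.35 kg)
  B2O3: 54.93·0.5584 = 30.67 kg (target 30.68 kg)
Glass mass check: net batch after ignition = 250.0 kg (summing oxide targets gives 250.0 kg; with the basis standing at 250.0 kg — any gap is answer rounding).
Total batch = Σ batch = 274.8 kg; LOI loss = Σ batch·LOI = 24.83 kg; yield: glass divided by total = 90.96%.

Batch per 250.0 kg enamel:
  Feed A: 24.70 kg
  Source B: 40.41 kg
  Raw C: 54.93 kg
  Raw D: 54.27 kg
  Feed E: 100.5 kg
Total batch = 274.8 kg; LOI loss = 24.83 kg; yield = 90.96%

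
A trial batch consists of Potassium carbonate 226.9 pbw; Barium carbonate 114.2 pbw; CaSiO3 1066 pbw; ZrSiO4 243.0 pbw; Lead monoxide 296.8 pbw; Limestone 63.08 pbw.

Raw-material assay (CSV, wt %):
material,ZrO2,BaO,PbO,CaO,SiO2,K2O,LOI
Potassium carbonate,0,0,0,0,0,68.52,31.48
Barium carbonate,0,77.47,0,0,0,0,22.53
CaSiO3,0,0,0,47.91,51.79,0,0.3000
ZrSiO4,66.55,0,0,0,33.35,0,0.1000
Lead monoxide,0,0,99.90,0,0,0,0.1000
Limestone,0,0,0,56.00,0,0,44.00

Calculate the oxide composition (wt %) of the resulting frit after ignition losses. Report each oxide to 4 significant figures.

Glass mass = 1881 pbw (batch 2010 − LOI 128.7).
Composition: ZrO2 8.596%, BaO 4.703%, PbO 15.76%, CaO 29.02%, SiO2 33.65%, K2O 8.264%

Working values appear, rounded to four significant digits, across the worked steps; the whole derivation runs at full precision from first step to last. A single rounding finalizes every reported figure; all derived quantities, including six oxide percentages, net glass mass, LOI, the totals, the yield, are re-derived starting from the weights per 1881 pbw of glass at full precision exactly as shown in question or answer.
Mass of each oxide from the mix:
  ZrO2: 243.0·0.6655 = 161.7 pbw
  BaO: 114.2·0.7747 = 88.47 pbw
  PbO: 296.8·0.9990 = 296.5 pbw
  CaO: 1066·0.4791 + 63.08·0.5600 = 546.0 pbw
  SiO2: 1066·0.5179 + 243.0·0.3335 = 633.1 pbw
  K2O: 226.9·0.6852 = 155.5 pbw
LOI: 226.9·0.3148 + 114.2·0.2253 + 1066·0.003000 + 243.0·0.001000 + 296.8·0.001000 + 63.08·0.4400 = 128.7 pbw
The glass mass, total less LOI, = 2010 − 128.7 = 1881 pbw (the oxide masses sum to this)
oxide / glass × 100 gives the wt %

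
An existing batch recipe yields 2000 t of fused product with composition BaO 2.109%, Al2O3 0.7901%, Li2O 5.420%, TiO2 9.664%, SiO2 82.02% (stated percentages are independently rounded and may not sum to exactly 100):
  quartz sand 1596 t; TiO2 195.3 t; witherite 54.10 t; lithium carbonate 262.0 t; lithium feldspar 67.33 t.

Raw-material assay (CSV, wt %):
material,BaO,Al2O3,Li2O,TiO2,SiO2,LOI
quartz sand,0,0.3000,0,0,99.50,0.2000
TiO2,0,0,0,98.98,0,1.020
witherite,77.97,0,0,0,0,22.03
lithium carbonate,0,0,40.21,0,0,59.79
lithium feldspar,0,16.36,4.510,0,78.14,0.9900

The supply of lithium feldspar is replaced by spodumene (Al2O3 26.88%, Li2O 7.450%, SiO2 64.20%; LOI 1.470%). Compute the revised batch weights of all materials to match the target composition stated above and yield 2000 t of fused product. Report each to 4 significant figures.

Revised batch per 2000 t fused product:
  quartz sand: 1622 t
  TiO2: 195.3 t
  witherite: 54.10 t
  lithium carbonate: 262.0 t
  spodumene: 40.68 t
Total batch = 2174 t; LOI loss = 174.4 t

In-progress results appear with 4-significant-figure rounding on the page; each numeric step runs at full precision from first step to last; a single rounding completes each reported number; derived quantities, which include totals, ignition loss, the yield, glass mass, five oxide percentages, are rebuilt in full precision, as given in problem or answer, starting from the weights for 2000 t of glass.
Per-oxide target masses for 2000 t fused product:
  BaO: 2.109% × 2000 = 42.18 t
  Al2O3: 0.7901% × 2000 = 15.80 t
  Li2O: 5.420% × 2000 = 108.4 t
  TiO2: 9.664% × 2000 = 193.3 t
  SiO2: 82.02% × 2000 = 1640 t
Verifying the oxide balance from the weights as reported, per the basis as stated (delivered sums recover each target within answer rounding):
  BaO: 54.10·0.7797 = 42.18 t (target 42.18 t)
  Al2O3: 1622·0.003000 + 40.68·0.2688 = 15.80 t (target 15.80 t)
  Li2O: 262.0·0.4021 + 40.68·0.07450 = 108.4 t (target 108.4 t)
  TiO2: 195.3·0.9898 = 193.3 t (target 193.3 t)
  SiO2: 1622·0.9950 + 40.68·0.6420 = 1640 t (target 1640 t)
Glass-mass sanity pass: batch Σ − ignition loss = 2000 t (targets for the oxides total 2000 t; the stated basis being 2000 t — any gap is answer rounding).
Total batch = Σ batch = 2174 t; loss to ignition Σ batch·LOI = 174.4 t; glass ÷ batch gives a yield of 91.98%.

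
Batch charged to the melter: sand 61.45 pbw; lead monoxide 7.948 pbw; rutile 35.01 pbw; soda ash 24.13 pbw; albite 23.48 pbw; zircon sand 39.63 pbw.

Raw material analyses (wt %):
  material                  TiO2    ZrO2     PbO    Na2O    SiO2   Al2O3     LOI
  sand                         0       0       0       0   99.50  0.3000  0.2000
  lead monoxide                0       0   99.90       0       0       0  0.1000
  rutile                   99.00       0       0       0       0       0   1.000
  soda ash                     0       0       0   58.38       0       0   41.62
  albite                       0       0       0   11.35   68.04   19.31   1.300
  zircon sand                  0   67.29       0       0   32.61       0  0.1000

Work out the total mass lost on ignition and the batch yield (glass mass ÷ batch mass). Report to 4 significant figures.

LOI loss = 10.87 pbw; glass = 180.8 pbw; yield = 94.33%

Each numeric step holds exact precision at every stage; in-progress results appear rounded to four significant figures when written out; every reported value is rounded a single time. All derived quantities are re-derived in full precision (LOI, totals, six oxide percentages, net glass mass, yield) from the batch weights on 180.8 pbw of glass as they appear in problem or answer.
Material-by-material LOI:
  sand: 61.45 × 0.002000 = 0.1229 pbw
  lead monoxide: 7.948 × 0.001000 = 0.007948 pbw
  rutile: 35.01 × 0.01000 = 0.3501 pbw
  soda ash: 24.13 × 0.4162 = 10.04 pbw
  albite: 23.48 × 0.01300 = 0.3052 pbw
  zircon sand: 39.63 × 0.001000 = 0.03963 pbw
Total LOI = 10.87 pbw
Glass = batch − LOI = 191.6 − 10.87 = 180.8 pbw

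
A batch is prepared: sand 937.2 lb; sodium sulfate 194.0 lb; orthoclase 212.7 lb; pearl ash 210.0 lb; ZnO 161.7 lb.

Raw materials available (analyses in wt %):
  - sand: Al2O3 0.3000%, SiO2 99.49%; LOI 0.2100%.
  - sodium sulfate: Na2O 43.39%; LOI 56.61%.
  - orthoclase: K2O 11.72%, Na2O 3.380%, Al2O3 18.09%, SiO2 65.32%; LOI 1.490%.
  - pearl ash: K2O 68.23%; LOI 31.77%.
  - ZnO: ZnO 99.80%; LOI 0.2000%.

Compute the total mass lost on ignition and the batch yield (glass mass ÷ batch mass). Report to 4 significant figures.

The working math carries exact precision at all times. Rounding to 4 significant figures extends to every intermediate as printed; exactly one rounding is applied to every reported number. All derived quantities are carried from the batch weights for 1534 lb of glass at exact precision (yield, the five compositions, ignition loss, glass mass, totals) as quoted within either problem or answer.
Material-by-material LOI:
  sand: 937.2 × 0.002100 = 1.968 lb
  sodium sulfate: 194.0 × 0.5661 = 109.8 lb
  orthoclase: 212.7 × 0.01490 = 3.169 lb
  pearl ash: 210.0 × 0.3177 = 66.72 lb
  ZnO: 161.7 × 0.002000 = 0.3234 lb
Total LOI = 182.0 lb
Glass = batch − LOI = 1716 − 182.0 = 1534 lb

LOI loss = 182.0 lb; glass = 1534 lb; yield = 89.39%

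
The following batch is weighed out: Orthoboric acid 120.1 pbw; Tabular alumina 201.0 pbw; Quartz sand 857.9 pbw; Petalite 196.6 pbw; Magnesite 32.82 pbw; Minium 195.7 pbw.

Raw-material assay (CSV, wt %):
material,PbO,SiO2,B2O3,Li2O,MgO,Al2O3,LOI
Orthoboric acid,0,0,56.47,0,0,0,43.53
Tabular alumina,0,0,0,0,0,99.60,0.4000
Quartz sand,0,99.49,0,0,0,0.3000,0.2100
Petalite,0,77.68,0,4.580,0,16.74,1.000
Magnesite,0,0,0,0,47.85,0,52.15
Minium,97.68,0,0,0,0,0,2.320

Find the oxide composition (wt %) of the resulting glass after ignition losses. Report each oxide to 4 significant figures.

Mid-chain values are printed, rounded to four significant figures, across the worked steps; all internal work carries full float precision all the way through. Exactly one rounding lands on every reported result. All derived quantities, which include yield, the six compositions, net glass mass, the totals, LOI, are rebuilt in full float precision, exactly as printed in the problem or the answer, using the weight values for 1526 pbw of glass.
Per-oxide mass from batch:
  PbO: 195.7·0.9768 = 191.2 pbw
  SiO2: 857.9·0.9949 + 196.6·0.7768 = 1006 pbw
  B2O3: 120.1·0.5647 = 67.82 pbw
  Li2O: 196.6·0.04580 = 9.004 pbw
  MgO: 32.82·0.4785 = 15.70 pbw
  Al2O3: 201.0·0.9960 + 857.9·0.003000 + 196.6·0.1674 = 235.7 pbw
LOI: 120.1·0.4353 + 201.0·0.004000 + 857.9·0.002100 + 196.6·0.01000 + 32.82·0.5215 + 195.7·0.02320 = 78.51 pbw
Net of LOI, the glass mass = 1604 − 78.51 = 1526 pbw (consistent with Σ oxide mass)
each oxide over glass, ×100, is wt %

Glass mass = 1526 pbw (batch 1604 − LOI 78.51).
Composition: PbO 12.53%, SiO2 65.96%, B2O3 4.445%, Li2O 0.5902%, MgO 1.029%, Al2O3 15.45%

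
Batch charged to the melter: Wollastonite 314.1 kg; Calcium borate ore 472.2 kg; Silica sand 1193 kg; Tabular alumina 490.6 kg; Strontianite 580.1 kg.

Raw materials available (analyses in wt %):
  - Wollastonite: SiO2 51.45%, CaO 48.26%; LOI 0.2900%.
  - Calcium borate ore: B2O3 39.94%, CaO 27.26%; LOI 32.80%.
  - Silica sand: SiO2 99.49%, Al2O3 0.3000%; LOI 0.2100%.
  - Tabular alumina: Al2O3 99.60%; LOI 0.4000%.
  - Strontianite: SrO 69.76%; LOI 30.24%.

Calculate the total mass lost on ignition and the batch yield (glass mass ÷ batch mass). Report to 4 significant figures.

In-progress results appear rounded off to 4 significant figures on the page. The whole derivation holds full precision at every stage; every reported figure is rounded a single time — derived quantities, which include LOI, five oxide percentages, the totals, the yield, net glass mass, are re-derived in full precision, as written in the problem or answer text, from the weighed amounts for 2714 kg of glass.
Per-material ignition loss:
  Wollastonite: 314.1 × 0.002900 = 0.9109 kg
  Calcium borate ore: 472.2 × 0.3280 = 154.9 kg
  Silica sand: 1193 × 0.002100 = 2.505 kg
  Tabular alumina: 490.6 × 0.004000 = 1.962 kg
  Strontianite: 580.1 × 0.3024 = 175.4 kg
Total LOI = 335.7 kg
Glass = batch − LOI = 3050 − 335.7 = 2714 kg

LOI loss = 335.7 kg; glass = 2714 kg; yield = 88.99%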